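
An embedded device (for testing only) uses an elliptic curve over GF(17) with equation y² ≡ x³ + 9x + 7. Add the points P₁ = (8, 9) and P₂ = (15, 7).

(9, 1)

(8, 9) + (15, 7). λ = (7 - 9)/(15 - 8) ≡ 15/7 mod 17. 7⁻¹ ≡ 5 (mod 17) since 7·5 = 35 ≡ 1, so λ ≡ 7.
  x = λ² - 8 - 15 = 49 - 23 ≡ 9; y = λ·(8 - 9) - 9 ≡ 1. → (9, 1)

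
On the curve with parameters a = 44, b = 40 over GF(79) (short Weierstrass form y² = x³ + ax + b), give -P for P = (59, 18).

-(59, 18) = (59, -18 mod 79) = (59, 61).

(59, 61)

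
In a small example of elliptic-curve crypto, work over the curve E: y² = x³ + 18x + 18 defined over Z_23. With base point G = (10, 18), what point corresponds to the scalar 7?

(20, 11)

Double-and-add on 7 = (111)₂. Start with G = (10, 18) for the leading 1-bit.
double: tangent at (10, 18): λ = (3·10² + 18)/(2·18) ≡ 19/13. 13⁻¹ ≡ 16 (mod 23), so λ ≡ 19·16 ≡ 5.
  x = λ² - 10 - 10 = 25 - 20 ≡ 5; y = λ·(10 - 5) - 18 ≡ 7. → (5, 7)
add G: (5, 7) + (10, 18). λ = (18 - 7)/(10 - 5) ≡ 11/5 mod 23. 5⁻¹ ≡ 14 (mod 23), so λ ≡ 16.
  x = λ² - 5 - 10 = 256 - 15 ≡ 11; y = λ·(5 - 11) - 7 ≡ 12. → (11, 12)
double: tangent at (11, 12): λ = (3·11² + 18)/(2·12) ≡ 13/1. 1⁻¹ ≡ 1 (mod 23) since 1·1 = 1 ≡ 1, so λ ≡ 13·1 ≡ 13.
  x = λ² - 11 - 11 = 169 - 22 ≡ 9; y = λ·(11 - 9) - 12 ≡ 14. → (9, 14)
add G: (9, 14) + (10, 18). λ = (18 - 14)/(10 - 9) ≡ 4/1 mod 23. 1⁻¹ ≡ 1 (mod 23), so λ ≡ 4.
  x = λ² - 9 - 10 = 16 - 19 ≡ 20; y = λ·(9 - 20) - 14 ≡ 11. → (20, 11)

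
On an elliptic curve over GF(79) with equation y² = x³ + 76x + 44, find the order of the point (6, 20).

2P: tangent at (6, 20): λ = (3·6² + 76)/(2·20) ≡ 26/40. 40⁻¹ ≡ 2 (mod 79), so λ ≡ 26·2 ≡ 52.
  x = λ² - 6 - 6 = 2704 - 12 ≡ 6; y = λ·(6 - 6) - 20 ≡ 59. → (6, 59)
3P: (6, 59) + (6, 20): same x and y₁ ≡ -y₂, so the sum is O.
3P = O, so the order is 3.

3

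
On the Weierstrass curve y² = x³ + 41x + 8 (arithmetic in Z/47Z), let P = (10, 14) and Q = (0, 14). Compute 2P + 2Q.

(1, 12)

First 2P:
Repeated addition: build up to 2P.
2P: tangent at (10, 14): λ = (3·10² + 41)/(2·14) ≡ 12/28. 28⁻¹ ≡ 42 (mod 47) since 28·42 = 1176 ≡ 1, so λ ≡ 12·42 ≡ 34.
  x = λ² - 10 - 10 = 1156 - 20 ≡ 8; y = λ·(10 - 8) - 14 ≡ 7. → (8, 7)
2P = (8, 7).
Next 2Q:
Repeated addition: build up to 2Q.
2Q: tangent at (0, 14): λ = (3·0² + 41)/(2·14) ≡ 41/28. 28⁻¹ ≡ 42 (mod 47), so λ ≡ 41·42 ≡ 30.
  x = λ² - 0 - 0 = 900 - 0 ≡ 7; y = λ·(0 - 7) - 14 ≡ 11. → (7, 11)
2Q = (7, 11).
Finally 2P + 2Q:
(8, 7) + (7, 11). λ = (11 - 7)/(7 - 8) ≡ 4/46 mod 47. 46⁻¹ ≡ 46 (mod 47), so λ ≡ 43.
  x = λ² - 8 - 7 = 1849 - 15 ≡ 1; y = λ·(8 - 1) - 7 ≡ 12. → (1, 12)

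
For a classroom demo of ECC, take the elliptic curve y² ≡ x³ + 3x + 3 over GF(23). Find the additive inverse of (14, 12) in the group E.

-(14, 12) = (14, -12 mod 23) = (14, 11).

(14, 11)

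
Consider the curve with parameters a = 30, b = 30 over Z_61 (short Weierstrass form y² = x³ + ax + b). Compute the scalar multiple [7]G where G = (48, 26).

Double-and-add on 7 = (111)₂. Start with G = (48, 26) for the leading 1-bit.
double: tangent at (48, 26): λ = (3·48² + 30)/(2·26) ≡ 49/52. 52⁻¹ ≡ 27 (mod 61), so λ ≡ 49·27 ≡ 42.
  x = λ² - 48 - 48 = 1764 - 96 ≡ 21; y = λ·(48 - 21) - 26 ≡ 10. → (21, 10)
add G: (21, 10) + (48, 26). λ = (26 - 10)/(48 - 21) ≡ 16/27 mod 61. 27⁻¹ ≡ 52 (mod 61), so λ ≡ 39.
  x = λ² - 21 - 48 = 1521 - 69 ≡ 49; y = λ·(21 - 49) - 10 ≡ 57. → (49, 57)
double: tangent at (49, 57): λ = (3·49² + 30)/(2·57) ≡ 35/53. 53⁻¹ ≡ 38 (mod 61), so λ ≡ 35·38 ≡ 49.
  x = λ² - 49 - 49 = 2401 - 98 ≡ 46; y = λ·(49 - 46) - 57 ≡ 29. → (46, 29)
add G: (46, 29) + (48, 26). λ = (26 - 29)/(48 - 46) ≡ 58/2 mod 61. 2⁻¹ ≡ 31 (mod 61), so λ ≡ 29.
  x = λ² - 46 - 48 = 841 - 94 ≡ 15; y = λ·(46 - 15) - 29 ≡ 16. → (15, 16)

(15, 16)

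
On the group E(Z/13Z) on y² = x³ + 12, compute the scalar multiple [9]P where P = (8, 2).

Repeated addition: build up to 9P.
2P: tangent at (8, 2): λ = (3·8² + 0)/(2·2) ≡ 10/4. 4⁻¹ ≡ 10 (mod 13) since 4·10 = 40 ≡ 1, so λ ≡ 10·10 ≡ 9.
  x = λ² - 8 - 8 = 81 - 16 ≡ 0; y = λ·(8 - 0) - 2 ≡ 5. → (0, 5)
3P: (0, 5) + (8, 2). λ = (2 - 5)/(8 - 0) ≡ 10/8 mod 13. 8⁻¹ ≡ 5 (mod 13), so λ ≡ 11.
  x = λ² - 0 - 8 = 121 - 8 ≡ 9; y = λ·(0 - 9) - 5 ≡ 0. → (9, 0)
4P: (9, 0) + (8, 2). λ = (2 - 0)/(8 - 9) ≡ 2/12 mod 13. 12⁻¹ ≡ 12 (mod 13) since 12·12 = 144 ≡ 1, so λ ≡ 11.
  x = λ² - 9 - 8 = 121 - 17 ≡ 0; y = λ·(9 - 0) - 0 ≡ 8. → (0, 8)
5P: (0, 8) + (8, 2). λ = (2 - 8)/(8 - 0) ≡ 7/8 mod 13. 8⁻¹ ≡ 5 (mod 13), so λ ≡ 9.
  x = λ² - 0 - 8 = 81 - 8 ≡ 8; y = λ·(0 - 8) - 8 ≡ 11. → (8, 11)
6P: (8, 11) + (8, 2): same x and y₁ ≡ -y₂, so the sum is O.
7P: O + (8, 2) = (8, 2) (identity).
8P: tangent at (8, 2): λ = (3·8² + 0)/(2·2) ≡ 10/4. 4⁻¹ ≡ 10 (mod 13), so λ ≡ 10·10 ≡ 9.
  x = λ² - 8 - 8 = 81 - 16 ≡ 0; y = λ·(8 - 0) - 2 ≡ 5. → (0, 5)
9P: (0, 5) + (8, 2). λ = (2 - 5)/(8 - 0) ≡ 10/8 mod 13. 8⁻¹ ≡ 5 (mod 13) since 8·5 = 40 ≡ 1, so λ ≡ 11.
  x = λ² - 0 - 8 = 121 - 8 ≡ 9; y = λ·(0 - 9) - 5 ≡ 0. → (9, 0)

(9, 0)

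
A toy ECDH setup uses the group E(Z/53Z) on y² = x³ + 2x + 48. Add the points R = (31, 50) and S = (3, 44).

(35, 40)

(31, 50) + (3, 44). λ = (44 - 50)/(3 - 31) ≡ 47/25 mod 53. 25⁻¹ ≡ 17 (mod 53) since 25·17 = 425 ≡ 1, so λ ≡ 4.
  x = λ² - 31 - 3 = 16 - 34 ≡ 35; y = λ·(31 - 35) - 50 ≡ 40. → (35, 40)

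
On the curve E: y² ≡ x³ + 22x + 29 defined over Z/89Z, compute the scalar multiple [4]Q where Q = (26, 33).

Double-and-add on 4 = (100)₂. Start with Q = (26, 33) for the leading 1-bit.
double: tangent at (26, 33): λ = (3·26² + 22)/(2·33) ≡ 3/66. 66⁻¹ ≡ 58 (mod 89), so λ ≡ 3·58 ≡ 85.
  x = λ² - 26 - 26 = 7225 - 52 ≡ 53; y = λ·(26 - 53) - 33 ≡ 75. → (53, 75)
double: tangent at (53, 75): λ = (3·53² + 22)/(2·75) ≡ 83/61. 61⁻¹ ≡ 54 (mod 89), so λ ≡ 83·54 ≡ 32.
  x = λ² - 53 - 53 = 1024 - 106 ≡ 28; y = λ·(53 - 28) - 75 ≡ 13. → (28, 13)

(28, 13)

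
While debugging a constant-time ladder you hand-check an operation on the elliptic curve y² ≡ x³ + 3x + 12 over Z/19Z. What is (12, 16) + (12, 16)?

(12, 3)

tangent at (12, 16): λ = (3·12² + 3)/(2·16) ≡ 17/13. 13⁻¹ ≡ 3 (mod 19), so λ ≡ 17·3 ≡ 13.
  x = λ² - 12 - 12 = 169 - 24 ≡ 12; y = λ·(12 - 12) - 16 ≡ 3. → (12, 3)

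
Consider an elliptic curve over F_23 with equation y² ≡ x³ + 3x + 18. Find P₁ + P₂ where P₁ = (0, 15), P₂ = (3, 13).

(0, 15) + (3, 13). λ = (13 - 15)/(3 - 0) ≡ 21/3 mod 23. 3⁻¹ ≡ 8 (mod 23), so λ ≡ 7.
  x = λ² - 0 - 3 = 49 - 3 ≡ 0; y = λ·(0 - 0) - 15 ≡ 8. → (0, 8)

(0, 8)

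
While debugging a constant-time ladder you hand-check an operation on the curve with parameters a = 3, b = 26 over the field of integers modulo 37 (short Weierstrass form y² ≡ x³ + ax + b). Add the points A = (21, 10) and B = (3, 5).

(21, 10) + (3, 5). λ = (5 - 10)/(3 - 21) ≡ 32/19 mod 37. 19⁻¹ ≡ 2 (mod 37), so λ ≡ 27.
  x = λ² - 21 - 3 = 729 - 24 ≡ 2; y = λ·(21 - 2) - 10 ≡ 22. → (2, 22)

(2, 22)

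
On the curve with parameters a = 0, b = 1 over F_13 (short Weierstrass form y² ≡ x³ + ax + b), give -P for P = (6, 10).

(6, 3)

-(6, 10) = (6, -10 mod 13) = (6, 3).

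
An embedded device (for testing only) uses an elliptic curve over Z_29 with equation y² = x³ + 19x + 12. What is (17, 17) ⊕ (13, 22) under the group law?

(6, 20)

(17, 17) + (13, 22). λ = (22 - 17)/(13 - 17) ≡ 5/25 mod 29. 25⁻¹ ≡ 7 (mod 29), so λ ≡ 6.
  x = λ² - 17 - 13 = 36 - 30 ≡ 6; y = λ·(17 - 6) - 17 ≡ 20. → (6, 20)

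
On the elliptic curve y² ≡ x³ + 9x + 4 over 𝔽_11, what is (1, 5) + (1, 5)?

(10, 4)

tangent at (1, 5): λ = (3·1² + 9)/(2·5) ≡ 1/10. 10⁻¹ ≡ 10 (mod 11) since 10·10 = 100 ≡ 1, so λ ≡ 1·10 ≡ 10.
  x = λ² - 1 - 1 = 100 - 2 ≡ 10; y = λ·(1 - 10) - 5 ≡ 4. → (10, 4)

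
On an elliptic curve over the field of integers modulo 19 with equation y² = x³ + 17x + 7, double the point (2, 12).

tangent at (2, 12): λ = (3·2² + 17)/(2·12) ≡ 10/5. 5⁻¹ ≡ 4 (mod 19) since 5·4 = 20 ≡ 1, so λ ≡ 10·4 ≡ 2.
  x = λ² - 2 - 2 = 4 - 4 ≡ 0; y = λ·(2 - 0) - 12 ≡ 11. → (0, 11)

(0, 11)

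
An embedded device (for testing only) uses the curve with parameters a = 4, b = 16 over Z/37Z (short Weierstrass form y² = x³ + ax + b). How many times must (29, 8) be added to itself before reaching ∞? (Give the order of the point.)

6

2P: tangent at (29, 8): λ = (3·29² + 4)/(2·8) ≡ 11/16. 16⁻¹ ≡ 7 (mod 37), so λ ≡ 11·7 ≡ 3.
  x = λ² - 29 - 29 = 9 - 58 ≡ 25; y = λ·(29 - 25) - 8 ≡ 4. → (25, 4)
3P: (25, 4) + (29, 8). λ = (8 - 4)/(29 - 25) ≡ 4/4 mod 37. 4⁻¹ ≡ 28 (mod 37), so λ ≡ 1.
  x = λ² - 25 - 29 = 1 - 54 ≡ 21; y = λ·(25 - 21) - 4 ≡ 0. → (21, 0)
4P: (21, 0) + (29, 8). λ = (8 - 0)/(29 - 21) ≡ 8/8 mod 37. 8⁻¹ ≡ 14 (mod 37), so λ ≡ 1.
  x = λ² - 21 - 29 = 1 - 50 ≡ 25; y = λ·(21 - 25) - 0 ≡ 33. → (25, 33)
5P: (25, 33) + (29, 8). λ = (8 - 33)/(29 - 25) ≡ 12/4 mod 37. 4⁻¹ ≡ 28 (mod 37), so λ ≡ 3.
  x = λ² - 25 - 29 = 9 - 54 ≡ 29; y = λ·(25 - 29) - 33 ≡ 29. → (29, 29)
6P: (29, 29) + (29, 8): same x and y₁ ≡ -y₂, so the sum is ∞.
6P = ∞, so the order is 6.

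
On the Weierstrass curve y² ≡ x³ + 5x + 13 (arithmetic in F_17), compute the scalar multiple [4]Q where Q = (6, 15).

(7, 0)

Double-and-add on 4 = (100)₂. Start with Q = (6, 15) for the leading 1-bit.
double: tangent at (6, 15): λ = (3·6² + 5)/(2·15) ≡ 11/13. 13⁻¹ ≡ 4 (mod 17), so λ ≡ 11·4 ≡ 10.
  x = λ² - 6 - 6 = 100 - 12 ≡ 3; y = λ·(6 - 3) - 15 ≡ 15. → (3, 15)
double: tangent at (3, 15): λ = (3·3² + 5)/(2·15) ≡ 15/13. 13⁻¹ ≡ 4 (mod 17), so λ ≡ 15·4 ≡ 9.
  x = λ² - 3 - 3 = 81 - 6 ≡ 7; y = λ·(3 - 7) - 15 ≡ 0. → (7, 0)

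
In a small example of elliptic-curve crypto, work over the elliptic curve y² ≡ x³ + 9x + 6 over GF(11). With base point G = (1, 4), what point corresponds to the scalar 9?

(1, 7)

Double-and-add on 9 = (1001)₂. Start with G = (1, 4) for the leading 1-bit.
double: tangent at (1, 4): λ = (3·1² + 9)/(2·4) ≡ 1/8. 8⁻¹ ≡ 7 (mod 11) since 8·7 = 56 ≡ 1, so λ ≡ 1·7 ≡ 7.
  x = λ² - 1 - 1 = 49 - 2 ≡ 3; y = λ·(1 - 3) - 4 ≡ 4. → (3, 4)
double: tangent at (3, 4): λ = (3·3² + 9)/(2·4) ≡ 3/8. 8⁻¹ ≡ 7 (mod 11), so λ ≡ 3·7 ≡ 10.
  x = λ² - 3 - 3 = 100 - 6 ≡ 6; y = λ·(3 - 6) - 4 ≡ 10. → (6, 10)
double: tangent at (6, 10): λ = (3·6² + 9)/(2·10) ≡ 7/9. 9⁻¹ ≡ 5 (mod 11) since 9·5 = 45 ≡ 1, so λ ≡ 7·5 ≡ 2.
  x = λ² - 6 - 6 = 4 - 12 ≡ 3; y = λ·(6 - 3) - 10 ≡ 7. → (3, 7)
add G: (3, 7) + (1, 4). λ = (4 - 7)/(1 - 3) ≡ 8/9 mod 11. 9⁻¹ ≡ 5 (mod 11), so λ ≡ 7.
  x = λ² - 3 - 1 = 49 - 4 ≡ 1; y = λ·(3 - 1) - 7 ≡ 7. → (1, 7)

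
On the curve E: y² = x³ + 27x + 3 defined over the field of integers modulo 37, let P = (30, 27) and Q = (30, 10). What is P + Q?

O

The two points share x = 30 and their y-coordinates satisfy 27 + 10 ≡ 0 (mod 37), so they are inverses. Their sum is 𝒪.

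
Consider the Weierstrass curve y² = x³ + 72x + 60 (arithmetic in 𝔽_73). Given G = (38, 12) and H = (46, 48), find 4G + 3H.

First 4G:
Double-and-add on 4 = (100)₂. Start with G = (38, 12) for the leading 1-bit.
double: tangent at (38, 12): λ = (3·38² + 72)/(2·12) ≡ 24/24. 24⁻¹ ≡ 70 (mod 73), so λ ≡ 24·70 ≡ 1.
  x = λ² - 38 - 38 = 1 - 76 ≡ 71; y = λ·(38 - 71) - 12 ≡ 28. → (71, 28)
double: tangent at (71, 28): λ = (3·71² + 72)/(2·28) ≡ 11/56. 56⁻¹ ≡ 30 (mod 73) since 56·30 = 1680 ≡ 1, so λ ≡ 11·30 ≡ 38.
  x = λ² - 71 - 71 = 1444 - 142 ≡ 61; y = λ·(71 - 61) - 28 ≡ 60. → (61, 60)
4G = (61, 60).
Next 3H:
Repeated addition: build up to 3H.
2H: tangent at (46, 48): λ = (3·46² + 72)/(2·48) ≡ 69/23. 23⁻¹ ≡ 54 (mod 73), so λ ≡ 69·54 ≡ 3.
  x = λ² - 46 - 46 = 9 - 92 ≡ 63; y = λ·(46 - 63) - 48 ≡ 47. → (63, 47)
3H: (63, 47) + (46, 48). λ = (48 - 47)/(46 - 63) ≡ 1/56 mod 73. 56⁻¹ ≡ 30 (mod 73), so λ ≡ 30.
  x = λ² - 63 - 46 = 900 - 109 ≡ 61; y = λ·(63 - 61) - 47 ≡ 13. → (61, 13)
3H = (61, 13).
Finally 4G + 3H:
(61, 60) + (61, 13): same x and y₁ ≡ -y₂, so the sum is 𝒪.

O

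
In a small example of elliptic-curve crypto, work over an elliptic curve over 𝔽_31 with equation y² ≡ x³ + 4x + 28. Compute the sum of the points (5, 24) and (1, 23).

(27, 17)

(5, 24) + (1, 23). λ = (23 - 24)/(1 - 5) ≡ 30/27 mod 31. 27⁻¹ ≡ 23 (mod 31), so λ ≡ 8.
  x = λ² - 5 - 1 = 64 - 6 ≡ 27; y = λ·(5 - 27) - 24 ≡ 17. → (27, 17)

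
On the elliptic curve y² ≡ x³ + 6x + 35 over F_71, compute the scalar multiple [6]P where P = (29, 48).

Double-and-add on 6 = (110)₂. Start with P = (29, 48) for the leading 1-bit.
double: tangent at (29, 48): λ = (3·29² + 6)/(2·48) ≡ 44/25. 25⁻¹ ≡ 54 (mod 71) since 25·54 = 1350 ≡ 1, so λ ≡ 44·54 ≡ 33.
  x = λ² - 29 - 29 = 1089 - 58 ≡ 37; y = λ·(29 - 37) - 48 ≡ 43. → (37, 43)
add P: (37, 43) + (29, 48). λ = (48 - 43)/(29 - 37) ≡ 5/63 mod 71. 63⁻¹ ≡ 62 (mod 71), so λ ≡ 26.
  x = λ² - 37 - 29 = 676 - 66 ≡ 42; y = λ·(37 - 42) - 43 ≡ 40. → (42, 40)
double: tangent at (42, 40): λ = (3·42² + 6)/(2·40) ≡ 44/9. 9⁻¹ ≡ 8 (mod 71), so λ ≡ 44·8 ≡ 68.
  x = λ² - 42 - 42 = 4624 - 84 ≡ 67; y = λ·(42 - 67) - 40 ≡ 35. → (67, 35)

(67, 35)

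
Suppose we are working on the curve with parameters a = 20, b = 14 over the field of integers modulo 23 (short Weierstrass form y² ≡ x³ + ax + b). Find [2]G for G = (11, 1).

tangent at (11, 1): λ = (3·11² + 20)/(2·1) ≡ 15/2. 2⁻¹ ≡ 12 (mod 23), so λ ≡ 15·12 ≡ 19.
  x = λ² - 11 - 11 = 361 - 22 ≡ 17; y = λ·(11 - 17) - 1 ≡ 0. → (17, 0)

(17, 0)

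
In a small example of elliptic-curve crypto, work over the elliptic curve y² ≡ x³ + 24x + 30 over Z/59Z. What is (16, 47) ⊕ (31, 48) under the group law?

(16, 47) + (31, 48). λ = (48 - 47)/(31 - 16) ≡ 1/15 mod 59. 15⁻¹ ≡ 4 (mod 59) since 15·4 = 60 ≡ 1, so λ ≡ 4.
  x = λ² - 16 - 31 = 16 - 47 ≡ 28; y = λ·(16 - 28) - 47 ≡ 23. → (28, 23)

(28, 23)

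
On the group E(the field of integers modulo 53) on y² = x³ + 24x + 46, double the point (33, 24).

(41, 37)

tangent at (33, 24): λ = (3·33² + 24)/(2·24) ≡ 5/48. 48⁻¹ ≡ 21 (mod 53) since 48·21 = 1008 ≡ 1, so λ ≡ 5·21 ≡ 52.
  x = λ² - 33 - 33 = 2704 - 66 ≡ 41; y = λ·(33 - 41) - 24 ≡ 37. → (41, 37)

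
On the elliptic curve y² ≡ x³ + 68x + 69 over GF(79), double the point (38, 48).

tangent at (38, 48): λ = (3·38² + 68)/(2·48) ≡ 55/17. 17⁻¹ ≡ 14 (mod 79), so λ ≡ 55·14 ≡ 59.
  x = λ² - 38 - 38 = 3481 - 76 ≡ 8; y = λ·(38 - 8) - 48 ≡ 63. → (8, 63)

(8, 63)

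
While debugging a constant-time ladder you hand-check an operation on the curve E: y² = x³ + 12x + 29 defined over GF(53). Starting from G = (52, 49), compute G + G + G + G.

(0, 20)

Double-and-add on 4 = (100)₂. Start with G = (52, 49) for the leading 1-bit.
double: tangent at (52, 49): λ = (3·52² + 12)/(2·49) ≡ 15/45. 45⁻¹ ≡ 33 (mod 53), so λ ≡ 15·33 ≡ 18.
  x = λ² - 52 - 52 = 324 - 104 ≡ 8; y = λ·(52 - 8) - 49 ≡ 1. → (8, 1)
double: tangent at (8, 1): λ = (3·8² + 12)/(2·1) ≡ 45/2. 2⁻¹ ≡ 27 (mod 53), so λ ≡ 45·27 ≡ 49.
  x = λ² - 8 - 8 = 2401 - 16 ≡ 0; y = λ·(8 - 0) - 1 ≡ 20. → (0, 20)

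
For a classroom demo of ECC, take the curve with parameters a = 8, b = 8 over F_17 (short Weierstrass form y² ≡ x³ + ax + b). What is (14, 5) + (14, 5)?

(14, 12)

tangent at (14, 5): λ = (3·14² + 8)/(2·5) ≡ 1/10. 10⁻¹ ≡ 12 (mod 17), so λ ≡ 1·12 ≡ 12.
  x = λ² - 14 - 14 = 144 - 28 ≡ 14; y = λ·(14 - 14) - 5 ≡ 12. → (14, 12)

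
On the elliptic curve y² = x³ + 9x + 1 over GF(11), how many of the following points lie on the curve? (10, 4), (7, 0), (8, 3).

(10, 4): 4² ≡ 5, rhs ≡ 2 → off.
(7, 0): 0² ≡ 0, rhs ≡ 0 → on.
(8, 3): 3² ≡ 9, rhs ≡ 2 → off.

1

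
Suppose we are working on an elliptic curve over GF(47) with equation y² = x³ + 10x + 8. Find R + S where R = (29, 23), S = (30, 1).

(2, 41)

(29, 23) + (30, 1). λ = (1 - 23)/(30 - 29) ≡ 25/1 mod 47. 1⁻¹ ≡ 1 (mod 47), so λ ≡ 25.
  x = λ² - 29 - 30 = 625 - 59 ≡ 2; y = λ·(29 - 2) - 23 ≡ 41. → (2, 41)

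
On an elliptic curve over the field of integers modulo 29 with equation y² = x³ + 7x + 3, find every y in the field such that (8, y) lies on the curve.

7, 22

x³ + 7x + 3 = 571 ≡ 20 (mod 29).
Square roots of 20 mod 29: 7 and 22 (since 7² = 49 ≡ 20).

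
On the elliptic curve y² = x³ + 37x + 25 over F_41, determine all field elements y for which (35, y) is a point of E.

none

x³ + 37x + 25 = 44195 ≡ 38 (mod 41).
38 is a non-residue mod 41; no y exists.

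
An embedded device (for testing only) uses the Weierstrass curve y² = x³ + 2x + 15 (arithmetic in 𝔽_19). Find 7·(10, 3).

(10, 16)

Write P = (10, 3).
Repeated addition: build up to 7P.
2P: tangent at (10, 3): λ = (3·10² + 2)/(2·3) ≡ 17/6. 6⁻¹ ≡ 16 (mod 19), so λ ≡ 17·16 ≡ 6.
  x = λ² - 10 - 10 = 36 - 20 ≡ 16; y = λ·(10 - 16) - 3 ≡ 18. → (16, 18)
3P: (16, 18) + (10, 3). λ = (3 - 18)/(10 - 16) ≡ 4/13 mod 19. 13⁻¹ ≡ 3 (mod 19), so λ ≡ 12.
  x = λ² - 16 - 10 = 144 - 26 ≡ 4; y = λ·(16 - 4) - 18 ≡ 12. → (4, 12)
4P: (4, 12) + (10, 3). λ = (3 - 12)/(10 - 4) ≡ 10/6 mod 19. 6⁻¹ ≡ 16 (mod 19) since 6·16 = 96 ≡ 1, so λ ≡ 8.
  x = λ² - 4 - 10 = 64 - 14 ≡ 12; y = λ·(4 - 12) - 12 ≡ 0. → (12, 0)
5P: (12, 0) + (10, 3). λ = (3 - 0)/(10 - 12) ≡ 3/17 mod 19. 17⁻¹ ≡ 9 (mod 19), so λ ≡ 8.
  x = λ² - 12 - 10 = 64 - 22 ≡ 4; y = λ·(12 - 4) - 0 ≡ 7. → (4, 7)
6P: (4, 7) + (10, 3). λ = (3 - 7)/(10 - 4) ≡ 15/6 mod 19. 6⁻¹ ≡ 16 (mod 19) since 6·16 = 96 ≡ 1, so λ ≡ 12.
  x = λ² - 4 - 10 = 144 - 14 ≡ 16; y = λ·(4 - 16) - 7 ≡ 1. → (16, 1)
7P: (16, 1) + (10, 3). λ = (3 - 1)/(10 - 16) ≡ 2/13 mod 19. 13⁻¹ ≡ 3 (mod 19) since 13·3 = 39 ≡ 1, so λ ≡ 6.
  x = λ² - 16 - 10 = 36 - 26 ≡ 10; y = λ·(16 - 10) - 1 ≡ 16. → (10, 16)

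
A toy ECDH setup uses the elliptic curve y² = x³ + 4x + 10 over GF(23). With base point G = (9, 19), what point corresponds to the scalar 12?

Repeated addition: build up to 12G.
2G: tangent at (9, 19): λ = (3·9² + 4)/(2·19) ≡ 17/15. 15⁻¹ ≡ 20 (mod 23), so λ ≡ 17·20 ≡ 18.
  x = λ² - 9 - 9 = 324 - 18 ≡ 7; y = λ·(9 - 7) - 19 ≡ 17. → (7, 17)
3G: (7, 17) + (9, 19). λ = (19 - 17)/(9 - 7) ≡ 2/2 mod 23. 2⁻¹ ≡ 12 (mod 23) since 2·12 = 24 ≡ 1, so λ ≡ 1.
  x = λ² - 7 - 9 = 1 - 16 ≡ 8; y = λ·(7 - 8) - 17 ≡ 5. → (8, 5)
4G: (8, 5) + (9, 19). λ = (19 - 5)/(9 - 8) ≡ 14/1 mod 23. 1⁻¹ ≡ 1 (mod 23) since 1·1 = 1 ≡ 1, so λ ≡ 14.
  x = λ² - 8 - 9 = 196 - 17 ≡ 18; y = λ·(8 - 18) - 5 ≡ 16. → (18, 16)
5G: (18, 16) + (9, 19). λ = (19 - 16)/(9 - 18) ≡ 3/14 mod 23. 14⁻¹ ≡ 5 (mod 23), so λ ≡ 15.
  x = λ² - 18 - 9 = 225 - 27 ≡ 14; y = λ·(18 - 14) - 16 ≡ 21. → (14, 21)
6G: (14, 21) + (9, 19). λ = (19 - 21)/(9 - 14) ≡ 21/18 mod 23. 18⁻¹ ≡ 9 (mod 23), so λ ≡ 5.
  x = λ² - 14 - 9 = 25 - 23 ≡ 2; y = λ·(14 - 2) - 21 ≡ 16. → (2, 16)
7G: (2, 16) + (9, 19). λ = (19 - 16)/(9 - 2) ≡ 3/7 mod 23. 7⁻¹ ≡ 10 (mod 23), so λ ≡ 7.
  x = λ² - 2 - 9 = 49 - 11 ≡ 15; y = λ·(2 - 15) - 16 ≡ 8. → (15, 8)
8G: (15, 8) + (9, 19). λ = (19 - 8)/(9 - 15) ≡ 11/17 mod 23. 17⁻¹ ≡ 19 (mod 23), so λ ≡ 2.
  x = λ² - 15 - 9 = 4 - 24 ≡ 3; y = λ·(15 - 3) - 8 ≡ 16. → (3, 16)
9G: (3, 16) + (9, 19). λ = (19 - 16)/(9 - 3) ≡ 3/6 mod 23. 6⁻¹ ≡ 4 (mod 23) since 6·4 = 24 ≡ 1, so λ ≡ 12.
  x = λ² - 3 - 9 = 144 - 12 ≡ 17; y = λ·(3 - 17) - 16 ≡ 0. → (17, 0)
10G: (17, 0) + (9, 19). λ = (19 - 0)/(9 - 17) ≡ 19/15 mod 23. 15⁻¹ ≡ 20 (mod 23), so λ ≡ 12.
  x = λ² - 17 - 9 = 144 - 26 ≡ 3; y = λ·(17 - 3) - 0 ≡ 7. → (3, 7)
11G: (3, 7) + (9, 19). λ = (19 - 7)/(9 - 3) ≡ 12/6 mod 23. 6⁻¹ ≡ 4 (mod 23), so λ ≡ 2.
  x = λ² - 3 - 9 = 4 - 12 ≡ 15; y = λ·(3 - 15) - 7 ≡ 15. → (15, 15)
12G: (15, 15) + (9, 19). λ = (19 - 15)/(9 - 15) ≡ 4/17 mod 23. 17⁻¹ ≡ 19 (mod 23), so λ ≡ 7.
  x = λ² - 15 - 9 = 49 - 24 ≡ 2; y = λ·(15 - 2) - 15 ≡ 7. → (2, 7)

(2, 7)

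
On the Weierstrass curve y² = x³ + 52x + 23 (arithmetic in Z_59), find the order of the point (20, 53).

7

2P: tangent at (20, 53): λ = (3·20² + 52)/(2·53) ≡ 13/47. 47⁻¹ ≡ 54 (mod 59), so λ ≡ 13·54 ≡ 53.
  x = λ² - 20 - 20 = 2809 - 40 ≡ 55; y = λ·(20 - 55) - 53 ≡ 39. → (55, 39)
3P: (55, 39) + (20, 53). λ = (53 - 39)/(20 - 55) ≡ 14/24 mod 59. 24⁻¹ ≡ 32 (mod 59), so λ ≡ 35.
  x = λ² - 55 - 20 = 1225 - 75 ≡ 29; y = λ·(55 - 29) - 39 ≡ 45. → (29, 45)
4P: (29, 45) + (20, 53). λ = (53 - 45)/(20 - 29) ≡ 8/50 mod 59. 50⁻¹ ≡ 13 (mod 59) since 50·13 = 650 ≡ 1, so λ ≡ 45.
  x = λ² - 29 - 20 = 2025 - 49 ≡ 29; y = λ·(29 - 29) - 45 ≡ 14. → (29, 14)
5P: (29, 14) + (20, 53). λ = (53 - 14)/(20 - 29) ≡ 39/50 mod 59. 50⁻¹ ≡ 13 (mod 59), so λ ≡ 35.
  x = λ² - 29 - 20 = 1225 - 49 ≡ 55; y = λ·(29 - 55) - 14 ≡ 20. → (55, 20)
6P: (55, 20) + (20, 53). λ = (53 - 20)/(20 - 55) ≡ 33/24 mod 59. 24⁻¹ ≡ 32 (mod 59), so λ ≡ 53.
  x = λ² - 55 - 20 = 2809 - 75 ≡ 20; y = λ·(55 - 20) - 20 ≡ 6. → (20, 6)
7P: (20, 6) + (20, 53): same x and y₁ ≡ -y₂, so the sum is 𝒪.
7P = 𝒪, so the order is 7.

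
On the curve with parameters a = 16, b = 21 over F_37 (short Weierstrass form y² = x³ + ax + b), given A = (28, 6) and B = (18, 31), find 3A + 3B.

First 3A:
Repeated addition: build up to 3A.
2A: tangent at (28, 6): λ = (3·28² + 16)/(2·6) ≡ 0/12. 12⁻¹ ≡ 34 (mod 37), so λ ≡ 0·34 ≡ 0.
  x = λ² - 28 - 28 = 0 - 56 ≡ 18; y = λ·(28 - 18) - 6 ≡ 31. → (18, 31)
3A: (18, 31) + (28, 6). λ = (6 - 31)/(28 - 18) ≡ 12/10 mod 37. 10⁻¹ ≡ 26 (mod 37) since 10·26 = 260 ≡ 1, so λ ≡ 16.
  x = λ² - 18 - 28 = 256 - 46 ≡ 25; y = λ·(18 - 25) - 31 ≡ 5. → (25, 5)
3A = (25, 5).
Next 3B:
Repeated addition: build up to 3B.
2B: tangent at (18, 31): λ = (3·18² + 16)/(2·31) ≡ 26/25. 25⁻¹ ≡ 3 (mod 37), so λ ≡ 26·3 ≡ 4.
  x = λ² - 18 - 18 = 16 - 36 ≡ 17; y = λ·(18 - 17) - 31 ≡ 10. → (17, 10)
3B: (17, 10) + (18, 31). λ = (31 - 10)/(18 - 17) ≡ 21/1 mod 37. 1⁻¹ ≡ 1 (mod 37) since 1·1 = 1 ≡ 1, so λ ≡ 21.
  x = λ² - 17 - 18 = 441 - 35 ≡ 36; y = λ·(17 - 36) - 10 ≡ 35. → (36, 35)
3B = (36, 35).
Finally 3A + 3B:
(25, 5) + (36, 35). λ = (35 - 5)/(36 - 25) ≡ 30/11 mod 37. 11⁻¹ ≡ 27 (mod 37), so λ ≡ 33.
  x = λ² - 25 - 36 = 1089 - 61 ≡ 29; y = λ·(25 - 29) - 5 ≡ 11. → (29, 11)

(29, 11)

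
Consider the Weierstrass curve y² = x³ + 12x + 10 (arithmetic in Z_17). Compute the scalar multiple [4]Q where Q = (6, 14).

(5, 5)

Repeated addition: build up to 4Q.
2Q: tangent at (6, 14): λ = (3·6² + 12)/(2·14) ≡ 1/11. 11⁻¹ ≡ 14 (mod 17) since 11·14 = 154 ≡ 1, so λ ≡ 1·14 ≡ 14.
  x = λ² - 6 - 6 = 196 - 12 ≡ 14; y = λ·(6 - 14) - 14 ≡ 10. → (14, 10)
3Q: (14, 10) + (6, 14). λ = (14 - 10)/(6 - 14) ≡ 4/9 mod 17. 9⁻¹ ≡ 2 (mod 17) since 9·2 = 18 ≡ 1, so λ ≡ 8.
  x = λ² - 14 - 6 = 64 - 20 ≡ 10; y = λ·(14 - 10) - 10 ≡ 5. → (10, 5)
4Q: (10, 5) + (6, 14). λ = (14 - 5)/(6 - 10) ≡ 9/13 mod 17. 13⁻¹ ≡ 4 (mod 17) since 13·4 = 52 ≡ 1, so λ ≡ 2.
  x = λ² - 10 - 6 = 4 - 16 ≡ 5; y = λ·(10 - 5) - 5 ≡ 5. → (5, 5)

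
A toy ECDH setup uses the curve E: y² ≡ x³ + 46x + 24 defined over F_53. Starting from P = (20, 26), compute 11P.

(0, 36)

Repeated addition: build up to 11P.
2P: tangent at (20, 26): λ = (3·20² + 46)/(2·26) ≡ 27/52. 52⁻¹ ≡ 52 (mod 53), so λ ≡ 27·52 ≡ 26.
  x = λ² - 20 - 20 = 676 - 40 ≡ 0; y = λ·(20 - 0) - 26 ≡ 17. → (0, 17)
3P: (0, 17) + (20, 26). λ = (26 - 17)/(20 - 0) ≡ 9/20 mod 53. 20⁻¹ ≡ 8 (mod 53), so λ ≡ 19.
  x = λ² - 0 - 20 = 361 - 20 ≡ 23; y = λ·(0 - 23) - 17 ≡ 23. → (23, 23)
4P: (23, 23) + (20, 26). λ = (26 - 23)/(20 - 23) ≡ 3/50 mod 53. 50⁻¹ ≡ 35 (mod 53), so λ ≡ 52.
  x = λ² - 23 - 20 = 2704 - 43 ≡ 11; y = λ·(23 - 11) - 23 ≡ 18. → (11, 18)
5P: (11, 18) + (20, 26). λ = (26 - 18)/(20 - 11) ≡ 8/9 mod 53. 9⁻¹ ≡ 6 (mod 53) since 9·6 = 54 ≡ 1, so λ ≡ 48.
  x = λ² - 11 - 20 = 2304 - 31 ≡ 47; y = λ·(11 - 47) - 18 ≡ 3. → (47, 3)
6P: (47, 3) + (20, 26). λ = (26 - 3)/(20 - 47) ≡ 23/26 mod 53. 26⁻¹ ≡ 51 (mod 53), so λ ≡ 7.
  x = λ² - 47 - 20 = 49 - 67 ≡ 35; y = λ·(47 - 35) - 3 ≡ 28. → (35, 28)
7P: (35, 28) + (20, 26). λ = (26 - 28)/(20 - 35) ≡ 51/38 mod 53. 38⁻¹ ≡ 7 (mod 53), so λ ≡ 39.
  x = λ² - 35 - 20 = 1521 - 55 ≡ 35; y = λ·(35 - 35) - 28 ≡ 25. → (35, 25)
8P: (35, 25) + (20, 26). λ = (26 - 25)/(20 - 35) ≡ 1/38 mod 53. 38⁻¹ ≡ 7 (mod 53), so λ ≡ 7.
  x = λ² - 35 - 20 = 49 - 55 ≡ 47; y = λ·(35 - 47) - 25 ≡ 50. → (47, 50)
9P: (47, 50) + (20, 26). λ = (26 - 50)/(20 - 47) ≡ 29/26 mod 53. 26⁻¹ ≡ 51 (mod 53), so λ ≡ 48.
  x = λ² - 47 - 20 = 2304 - 67 ≡ 11; y = λ·(47 - 11) - 50 ≡ 35. → (11, 35)
10P: (11, 35) + (20, 26). λ = (26 - 35)/(20 - 11) ≡ 44/9 mod 53. 9⁻¹ ≡ 6 (mod 53), so λ ≡ 52.
  x = λ² - 11 - 20 = 2704 - 31 ≡ 23; y = λ·(11 - 23) - 35 ≡ 30. → (23, 30)
11P: (23, 30) + (20, 26). λ = (26 - 30)/(20 - 23) ≡ 49/50 mod 53. 50⁻¹ ≡ 35 (mod 53), so λ ≡ 19.
  x = λ² - 23 - 20 = 361 - 43 ≡ 0; y = λ·(23 - 0) - 30 ≡ 36. → (0, 36)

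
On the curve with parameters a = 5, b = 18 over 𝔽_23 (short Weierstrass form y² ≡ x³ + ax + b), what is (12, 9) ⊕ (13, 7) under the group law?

(12, 9) + (13, 7). λ = (7 - 9)/(13 - 12) ≡ 21/1 mod 23. 1⁻¹ ≡ 1 (mod 23), so λ ≡ 21.
  x = λ² - 12 - 13 = 441 - 25 ≡ 2; y = λ·(12 - 2) - 9 ≡ 17. → (2, 17)

(2, 17)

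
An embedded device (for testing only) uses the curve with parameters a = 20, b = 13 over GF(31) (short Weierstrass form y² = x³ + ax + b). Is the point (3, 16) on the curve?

no

y² = 16² ≡ 8; x³ + 20x + 13 = 100 ≡ 7 (mod 31). 8 ≠ 7.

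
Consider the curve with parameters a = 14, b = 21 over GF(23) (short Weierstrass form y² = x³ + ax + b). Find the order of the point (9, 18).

2P: tangent at (9, 18): λ = (3·9² + 14)/(2·18) ≡ 4/13. 13⁻¹ ≡ 16 (mod 23), so λ ≡ 4·16 ≡ 18.
  x = λ² - 9 - 9 = 324 - 18 ≡ 7; y = λ·(9 - 7) - 18 ≡ 18. → (7, 18)
3P: (7, 18) + (9, 18). λ = (18 - 18)/(9 - 7) ≡ 0/2 mod 23. 2⁻¹ ≡ 12 (mod 23), so λ ≡ 0.
  x = λ² - 7 - 9 = 0 - 16 ≡ 7; y = λ·(7 - 7) - 18 ≡ 5. → (7, 5)
4P: (7, 5) + (9, 18). λ = (18 - 5)/(9 - 7) ≡ 13/2 mod 23. 2⁻¹ ≡ 12 (mod 23), so λ ≡ 18.
  x = λ² - 7 - 9 = 324 - 16 ≡ 9; y = λ·(7 - 9) - 5 ≡ 5. → (9, 5)
5P: (9, 5) + (9, 18): same x and y₁ ≡ -y₂, so the sum is the point at infinity.
5P = the point at infinity, so the order is 5.

5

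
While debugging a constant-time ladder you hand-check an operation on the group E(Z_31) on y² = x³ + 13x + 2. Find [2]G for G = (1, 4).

tangent at (1, 4): λ = (3·1² + 13)/(2·4) ≡ 16/8. 8⁻¹ ≡ 4 (mod 31), so λ ≡ 16·4 ≡ 2.
  x = λ² - 1 - 1 = 4 - 2 ≡ 2; y = λ·(1 - 2) - 4 ≡ 25. → (2, 25)

(2, 25)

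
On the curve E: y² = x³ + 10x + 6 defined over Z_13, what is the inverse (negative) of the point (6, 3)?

-(6, 3) = (6, -3 mod 13) = (6, 10).

(6, 10)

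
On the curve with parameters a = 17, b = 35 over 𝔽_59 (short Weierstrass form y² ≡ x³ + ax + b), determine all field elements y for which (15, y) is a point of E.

19, 40

x³ + 17x + 35 = 3665 ≡ 7 (mod 59).
Square roots of 7 mod 59: 19 and 40 (since 19² = 361 ≡ 7).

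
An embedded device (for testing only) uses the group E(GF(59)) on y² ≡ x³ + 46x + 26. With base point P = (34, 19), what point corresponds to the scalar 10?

(40, 50)

Repeated addition: build up to 10P.
2P: tangent at (34, 19): λ = (3·34² + 46)/(2·19) ≡ 33/38. 38⁻¹ ≡ 14 (mod 59), so λ ≡ 33·14 ≡ 49.
  x = λ² - 34 - 34 = 2401 - 68 ≡ 32; y = λ·(34 - 32) - 19 ≡ 20. → (32, 20)
3P: (32, 20) + (34, 19). λ = (19 - 20)/(34 - 32) ≡ 58/2 mod 59. 2⁻¹ ≡ 30 (mod 59) since 2·30 = 60 ≡ 1, so λ ≡ 29.
  x = λ² - 32 - 34 = 841 - 66 ≡ 8; y = λ·(32 - 8) - 20 ≡ 27. → (8, 27)
4P: (8, 27) + (34, 19). λ = (19 - 27)/(34 - 8) ≡ 51/26 mod 59. 26⁻¹ ≡ 25 (mod 59) since 26·25 = 650 ≡ 1, so λ ≡ 36.
  x = λ² - 8 - 34 = 1296 - 42 ≡ 15; y = λ·(8 - 15) - 27 ≡ 16. → (15, 16)
5P: (15, 16) + (34, 19). λ = (19 - 16)/(34 - 15) ≡ 3/19 mod 59. 19⁻¹ ≡ 28 (mod 59) since 19·28 = 532 ≡ 1, so λ ≡ 25.
  x = λ² - 15 - 34 = 625 - 49 ≡ 45; y = λ·(15 - 45) - 16 ≡ 1. → (45, 1)
6P: (45, 1) + (34, 19). λ = (19 - 1)/(34 - 45) ≡ 18/48 mod 59. 48⁻¹ ≡ 16 (mod 59) since 48·16 = 768 ≡ 1, so λ ≡ 52.
  x = λ² - 45 - 34 = 2704 - 79 ≡ 29; y = λ·(45 - 29) - 1 ≡ 5. → (29, 5)
7P: (29, 5) + (34, 19). λ = (19 - 5)/(34 - 29) ≡ 14/5 mod 59. 5⁻¹ ≡ 12 (mod 59), so λ ≡ 50.
  x = λ² - 29 - 34 = 2500 - 63 ≡ 18; y = λ·(29 - 18) - 5 ≡ 14. → (18, 14)
8P: (18, 14) + (34, 19). λ = (19 - 14)/(34 - 18) ≡ 5/16 mod 59. 16⁻¹ ≡ 48 (mod 59) since 16·48 = 768 ≡ 1, so λ ≡ 4.
  x = λ² - 18 - 34 = 16 - 52 ≡ 23; y = λ·(18 - 23) - 14 ≡ 25. → (23, 25)
9P: (23, 25) + (34, 19). λ = (19 - 25)/(34 - 23) ≡ 53/11 mod 59. 11⁻¹ ≡ 43 (mod 59), so λ ≡ 37.
  x = λ² - 23 - 34 = 1369 - 57 ≡ 14; y = λ·(23 - 14) - 25 ≡ 13. → (14, 13)
10P: (14, 13) + (34, 19). λ = (19 - 13)/(34 - 14) ≡ 6/20 mod 59. 20⁻¹ ≡ 3 (mod 59), so λ ≡ 18.
  x = λ² - 14 - 34 = 324 - 48 ≡ 40; y = λ·(14 - 40) - 13 ≡ 50. → (40, 50)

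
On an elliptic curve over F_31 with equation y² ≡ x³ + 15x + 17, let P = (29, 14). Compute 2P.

(23, 25)

tangent at (29, 14): λ = (3·29² + 15)/(2·14) ≡ 27/28. 28⁻¹ ≡ 10 (mod 31) since 28·10 = 280 ≡ 1, so λ ≡ 27·10 ≡ 22.
  x = λ² - 29 - 29 = 484 - 58 ≡ 23; y = λ·(29 - 23) - 14 ≡ 25. → (23, 25)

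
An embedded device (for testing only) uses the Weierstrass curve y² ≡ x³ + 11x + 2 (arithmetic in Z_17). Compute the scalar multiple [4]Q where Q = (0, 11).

(4, 5)

Repeated addition: build up to 4Q.
2Q: tangent at (0, 11): λ = (3·0² + 11)/(2·11) ≡ 11/5. 5⁻¹ ≡ 7 (mod 17), so λ ≡ 11·7 ≡ 9.
  x = λ² - 0 - 0 = 81 - 0 ≡ 13; y = λ·(0 - 13) - 11 ≡ 8. → (13, 8)
3Q: (13, 8) + (0, 11). λ = (11 - 8)/(0 - 13) ≡ 3/4 mod 17. 4⁻¹ ≡ 13 (mod 17), so λ ≡ 5.
  x = λ² - 13 - 0 = 25 - 13 ≡ 12; y = λ·(13 - 12) - 8 ≡ 14. → (12, 14)
4Q: (12, 14) + (0, 11). λ = (11 - 14)/(0 - 12) ≡ 14/5 mod 17. 5⁻¹ ≡ 7 (mod 17) since 5·7 = 35 ≡ 1, so λ ≡ 13.
  x = λ² - 12 - 0 = 169 - 12 ≡ 4; y = λ·(12 - 4) - 14 ≡ 5. → (4, 5)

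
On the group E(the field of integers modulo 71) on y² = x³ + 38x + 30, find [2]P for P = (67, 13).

tangent at (67, 13): λ = (3·67² + 38)/(2·13) ≡ 15/26. 26⁻¹ ≡ 41 (mod 71), so λ ≡ 15·41 ≡ 47.
  x = λ² - 67 - 67 = 2209 - 134 ≡ 16; y = λ·(67 - 16) - 13 ≡ 41. → (16, 41)

(16, 41)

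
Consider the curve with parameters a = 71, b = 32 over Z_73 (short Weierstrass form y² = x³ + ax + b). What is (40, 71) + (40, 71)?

(18, 39)

tangent at (40, 71): λ = (3·40² + 71)/(2·71) ≡ 53/69. 69⁻¹ ≡ 18 (mod 73), so λ ≡ 53·18 ≡ 5.
  x = λ² - 40 - 40 = 25 - 80 ≡ 18; y = λ·(40 - 18) - 71 ≡ 39. → (18, 39)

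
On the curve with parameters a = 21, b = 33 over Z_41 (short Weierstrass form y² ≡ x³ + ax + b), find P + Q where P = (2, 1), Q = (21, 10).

(2, 1) + (21, 10). λ = (10 - 1)/(21 - 2) ≡ 9/19 mod 41. 19⁻¹ ≡ 13 (mod 41) since 19·13 = 247 ≡ 1, so λ ≡ 35.
  x = λ² - 2 - 21 = 1225 - 23 ≡ 13; y = λ·(2 - 13) - 1 ≡ 24. → (13, 24)

(13, 24)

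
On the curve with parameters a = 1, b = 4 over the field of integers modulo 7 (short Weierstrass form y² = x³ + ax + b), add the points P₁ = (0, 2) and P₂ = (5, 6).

(0, 2) + (5, 6). λ = (6 - 2)/(5 - 0) ≡ 4/5 mod 7. 5⁻¹ ≡ 3 (mod 7), so λ ≡ 5.
  x = λ² - 0 - 5 = 25 - 5 ≡ 6; y = λ·(0 - 6) - 2 ≡ 3. → (6, 3)

(6, 3)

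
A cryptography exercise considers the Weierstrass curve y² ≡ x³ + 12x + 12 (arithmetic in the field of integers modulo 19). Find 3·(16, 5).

(10, 12)

Write G = (16, 5).
Repeated addition: build up to 3G.
2G: tangent at (16, 5): λ = (3·16² + 12)/(2·5) ≡ 1/10. 10⁻¹ ≡ 2 (mod 19) since 10·2 = 20 ≡ 1, so λ ≡ 1·2 ≡ 2.
  x = λ² - 16 - 16 = 4 - 32 ≡ 10; y = λ·(16 - 10) - 5 ≡ 7. → (10, 7)
3G: (10, 7) + (16, 5). λ = (5 - 7)/(16 - 10) ≡ 17/6 mod 19. 6⁻¹ ≡ 16 (mod 19), so λ ≡ 6.
  x = λ² - 10 - 16 = 36 - 26 ≡ 10; y = λ·(10 - 10) - 7 ≡ 12. → (10, 12)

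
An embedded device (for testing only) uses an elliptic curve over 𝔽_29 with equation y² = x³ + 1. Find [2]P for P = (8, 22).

tangent at (8, 22): λ = (3·8² + 0)/(2·22) ≡ 18/15. 15⁻¹ ≡ 2 (mod 29), so λ ≡ 18·2 ≡ 7.
  x = λ² - 8 - 8 = 49 - 16 ≡ 4; y = λ·(8 - 4) - 22 ≡ 6. → (4, 6)

(4, 6)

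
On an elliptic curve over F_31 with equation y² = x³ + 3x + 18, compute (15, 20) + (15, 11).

The two points share x = 15 and their y-coordinates satisfy 20 + 11 ≡ 0 (mod 31), so they are inverses. Their sum is O.

O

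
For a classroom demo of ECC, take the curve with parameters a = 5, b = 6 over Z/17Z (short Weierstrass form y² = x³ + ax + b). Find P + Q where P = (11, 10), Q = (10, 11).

(11, 10) + (10, 11). λ = (11 - 10)/(10 - 11) ≡ 1/16 mod 17. 16⁻¹ ≡ 16 (mod 17) since 16·16 = 256 ≡ 1, so λ ≡ 16.
  x = λ² - 11 - 10 = 256 - 21 ≡ 14; y = λ·(11 - 14) - 10 ≡ 10. → (14, 10)

(14, 10)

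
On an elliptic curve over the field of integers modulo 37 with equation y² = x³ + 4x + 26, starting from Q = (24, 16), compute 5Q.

(21, 11)

Double-and-add on 5 = (101)₂. Start with Q = (24, 16) for the leading 1-bit.
double: tangent at (24, 16): λ = (3·24² + 4)/(2·16) ≡ 30/32. 32⁻¹ ≡ 22 (mod 37), so λ ≡ 30·22 ≡ 31.
  x = λ² - 24 - 24 = 961 - 48 ≡ 25; y = λ·(24 - 25) - 16 ≡ 27. → (25, 27)
double: tangent at (25, 27): λ = (3·25² + 4)/(2·27) ≡ 29/17. 17⁻¹ ≡ 24 (mod 37), so λ ≡ 29·24 ≡ 30.
  x = λ² - 25 - 25 = 900 - 50 ≡ 36; y = λ·(25 - 36) - 27 ≡ 13. → (36, 13)
add Q: (36, 13) + (24, 16). λ = (16 - 13)/(24 - 36) ≡ 3/25 mod 37. 25⁻¹ ≡ 3 (mod 37) since 25·3 = 75 ≡ 1, so λ ≡ 9.
  x = λ² - 36 - 24 = 81 - 60 ≡ 21; y = λ·(36 - 21) - 13 ≡ 11. → (21, 11)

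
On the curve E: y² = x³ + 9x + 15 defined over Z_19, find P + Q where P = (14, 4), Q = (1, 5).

(14, 4) + (1, 5). λ = (5 - 4)/(1 - 14) ≡ 1/6 mod 19. 6⁻¹ ≡ 16 (mod 19) since 6·16 = 96 ≡ 1, so λ ≡ 16.
  x = λ² - 14 - 1 = 256 - 15 ≡ 13; y = λ·(14 - 13) - 4 ≡ 12. → (13, 12)

(13, 12)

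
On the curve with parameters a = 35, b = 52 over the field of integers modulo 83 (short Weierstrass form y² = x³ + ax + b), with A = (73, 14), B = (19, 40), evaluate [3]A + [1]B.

First 3A:
Repeated addition: build up to 3A.
2A: tangent at (73, 14): λ = (3·73² + 35)/(2·14) ≡ 3/28. 28⁻¹ ≡ 3 (mod 83), so λ ≡ 3·3 ≡ 9.
  x = λ² - 73 - 73 = 81 - 146 ≡ 18; y = λ·(73 - 18) - 14 ≡ 66. → (18, 66)
3A: (18, 66) + (73, 14). λ = (14 - 66)/(73 - 18) ≡ 31/55 mod 83. 55⁻¹ ≡ 80 (mod 83) since 55·80 = 4400 ≡ 1, so λ ≡ 73.
  x = λ² - 18 - 73 = 5329 - 91 ≡ 9; y = λ·(18 - 9) - 66 ≡ 10. → (9, 10)
3A = (9, 10).
Finally 3A + B:
(9, 10) + (19, 40). λ = (40 - 10)/(19 - 9) ≡ 30/10 mod 83. 10⁻¹ ≡ 25 (mod 83), so λ ≡ 3.
  x = λ² - 9 - 19 = 9 - 28 ≡ 64; y = λ·(9 - 64) - 10 ≡ 74. → (64, 74)

(64, 74)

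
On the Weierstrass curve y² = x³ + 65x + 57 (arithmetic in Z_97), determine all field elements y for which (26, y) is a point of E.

none

x³ + 65x + 57 = 19323 ≡ 20 (mod 97).
20 is a non-residue mod 97; no y exists.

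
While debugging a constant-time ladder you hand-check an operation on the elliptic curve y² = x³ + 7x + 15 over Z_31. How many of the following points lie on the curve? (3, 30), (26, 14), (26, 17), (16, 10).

(3, 30): 30² ≡ 1, rhs ≡ 1 → on.
(26, 14): 14² ≡ 10, rhs ≡ 10 → on.
(26, 17): 17² ≡ 10, rhs ≡ 10 → on.
(16, 10): 10² ≡ 7, rhs ≡ 7 → on.

4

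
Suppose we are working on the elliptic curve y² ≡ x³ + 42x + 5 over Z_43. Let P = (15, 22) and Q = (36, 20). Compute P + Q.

(8, 6)

(15, 22) + (36, 20). λ = (20 - 22)/(36 - 15) ≡ 41/21 mod 43. 21⁻¹ ≡ 41 (mod 43), so λ ≡ 4.
  x = λ² - 15 - 36 = 16 - 51 ≡ 8; y = λ·(15 - 8) - 22 ≡ 6. → (8, 6)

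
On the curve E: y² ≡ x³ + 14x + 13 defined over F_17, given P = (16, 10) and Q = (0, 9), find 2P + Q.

First 2P:
Repeated addition: build up to 2P.
2P: tangent at (16, 10): λ = (3·16² + 14)/(2·10) ≡ 0/3. 3⁻¹ ≡ 6 (mod 17), so λ ≡ 0·6 ≡ 0.
  x = λ² - 16 - 16 = 0 - 32 ≡ 2; y = λ·(16 - 2) - 10 ≡ 7. → (2, 7)
2P = (2, 7).
Finally 2P + Q:
(2, 7) + (0, 9). λ = (9 - 7)/(0 - 2) ≡ 2/15 mod 17. 15⁻¹ ≡ 8 (mod 17) since 15·8 = 120 ≡ 1, so λ ≡ 16.
  x = λ² - 2 - 0 = 256 - 2 ≡ 16; y = λ·(2 - 16) - 7 ≡ 7. → (16, 7)

(16, 7)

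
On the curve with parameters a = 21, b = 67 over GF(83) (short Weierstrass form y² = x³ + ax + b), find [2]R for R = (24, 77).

tangent at (24, 77): λ = (3·24² + 21)/(2·77) ≡ 6/71. 71⁻¹ ≡ 76 (mod 83) since 71·76 = 5396 ≡ 1, so λ ≡ 6·76 ≡ 41.
  x = λ² - 24 - 24 = 1681 - 48 ≡ 56; y = λ·(24 - 56) - 77 ≡ 22. → (56, 22)

(56, 22)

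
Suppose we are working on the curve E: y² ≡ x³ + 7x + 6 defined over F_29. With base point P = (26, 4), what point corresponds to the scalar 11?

Double-and-add on 11 = (1011)₂. Start with P = (26, 4) for the leading 1-bit.
double: tangent at (26, 4): λ = (3·26² + 7)/(2·4) ≡ 5/8. 8⁻¹ ≡ 11 (mod 29) since 8·11 = 88 ≡ 1, so λ ≡ 5·11 ≡ 26.
  x = λ² - 26 - 26 = 676 - 52 ≡ 15; y = λ·(26 - 15) - 4 ≡ 21. → (15, 21)
double: tangent at (15, 21): λ = (3·15² + 7)/(2·21) ≡ 15/13. 13⁻¹ ≡ 9 (mod 29), so λ ≡ 15·9 ≡ 19.
  x = λ² - 15 - 15 = 361 - 30 ≡ 12; y = λ·(15 - 12) - 21 ≡ 7. → (12, 7)
add P: (12, 7) + (26, 4). λ = (4 - 7)/(26 - 12) ≡ 26/14 mod 29. 14⁻¹ ≡ 27 (mod 29) since 14·27 = 378 ≡ 1, so λ ≡ 6.
  x = λ² - 12 - 26 = 36 - 38 ≡ 27; y = λ·(12 - 27) - 7 ≡ 19. → (27, 19)
double: tangent at (27, 19): λ = (3·27² + 7)/(2·19) ≡ 19/9. 9⁻¹ ≡ 13 (mod 29), so λ ≡ 19·13 ≡ 15.
  x = λ² - 27 - 27 = 225 - 54 ≡ 26; y = λ·(27 - 26) - 19 ≡ 25. → (26, 25)
add P: (26, 25) + (26, 4): same x and y₁ ≡ -y₂, so the sum is 𝒪.

O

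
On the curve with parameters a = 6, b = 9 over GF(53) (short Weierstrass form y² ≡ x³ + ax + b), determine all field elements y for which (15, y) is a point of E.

x³ + 6x + 9 = 3474 ≡ 29 (mod 53).
Square roots of 29 mod 53: 20 and 33 (since 20² = 400 ≡ 29).

20, 33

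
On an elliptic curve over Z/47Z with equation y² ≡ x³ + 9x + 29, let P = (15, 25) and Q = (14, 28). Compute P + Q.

(27, 11)

(15, 25) + (14, 28). λ = (28 - 25)/(14 - 15) ≡ 3/46 mod 47. 46⁻¹ ≡ 46 (mod 47) since 46·46 = 2116 ≡ 1, so λ ≡ 44.
  x = λ² - 15 - 14 = 1936 - 29 ≡ 27; y = λ·(15 - 27) - 25 ≡ 11. → (27, 11)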